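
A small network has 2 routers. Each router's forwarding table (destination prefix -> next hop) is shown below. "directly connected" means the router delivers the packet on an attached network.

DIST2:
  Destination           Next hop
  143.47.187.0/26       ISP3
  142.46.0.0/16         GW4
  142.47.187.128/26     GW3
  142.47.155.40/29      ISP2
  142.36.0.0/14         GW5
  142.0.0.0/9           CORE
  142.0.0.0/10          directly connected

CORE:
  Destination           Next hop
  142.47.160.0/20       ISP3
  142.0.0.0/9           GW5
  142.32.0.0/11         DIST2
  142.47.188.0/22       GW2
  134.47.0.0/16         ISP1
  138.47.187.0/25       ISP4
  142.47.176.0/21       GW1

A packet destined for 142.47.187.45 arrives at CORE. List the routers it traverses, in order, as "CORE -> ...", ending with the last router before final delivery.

CORE -> DIST2

At CORE: longest match for 142.47.187.45 is 142.32.0.0/11 -> DIST2
At DIST2: longest match for 142.47.187.45 is 142.0.0.0/10 -> directly connected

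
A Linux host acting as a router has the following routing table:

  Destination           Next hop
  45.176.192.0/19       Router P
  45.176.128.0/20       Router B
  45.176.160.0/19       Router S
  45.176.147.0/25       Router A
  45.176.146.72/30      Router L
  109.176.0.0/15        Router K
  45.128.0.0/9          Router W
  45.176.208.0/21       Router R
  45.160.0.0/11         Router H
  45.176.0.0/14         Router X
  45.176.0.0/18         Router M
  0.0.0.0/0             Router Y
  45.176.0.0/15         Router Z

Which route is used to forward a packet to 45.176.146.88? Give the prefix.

Entries matching 45.176.146.88:
  0.0.0.0/0 (default, matches everything)
  45.128.0.0/9 (45.128.0.0 - 45.255.255.255)
  45.160.0.0/11 (45.160.0.0 - 45.191.255.255)
  45.176.0.0/14 (45.176.0.0 - 45.179.255.255)
  45.176.0.0/15 (45.176.0.0 - 45.177.255.255)
Most specific is 45.176.0.0/15.

45.176.0.0/15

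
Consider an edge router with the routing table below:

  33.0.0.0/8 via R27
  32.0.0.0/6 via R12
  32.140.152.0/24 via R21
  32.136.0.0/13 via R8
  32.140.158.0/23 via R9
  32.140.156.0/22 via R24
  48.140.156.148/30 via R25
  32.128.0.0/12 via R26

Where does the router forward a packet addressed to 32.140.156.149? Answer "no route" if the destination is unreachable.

R24

Routes whose prefix contains 32.140.156.149:
  32.0.0.0/6 (32.0.0.0 - 35.255.255.255) -> R12
  32.128.0.0/12 (32.128.0.0 - 32.143.255.255) -> R26
  32.136.0.0/13 (32.136.0.0 - 32.143.255.255) -> R8
  32.140.156.0/22 (32.140.156.0 - 32.140.159.255) -> R24
More-specific entries that do NOT match:
  48.140.156.148/30 (48.140.156.148 - 48.140.156.151) does not contain 32.140.156.149
  32.140.152.0/24 (32.140.152.0 - 32.140.152.255) does not contain 32.140.156.149
  32.140.158.0/23 (32.140.158.0 - 32.140.159.255) does not contain 32.140.156.149
Longest matching prefix is /22 -> next hop R24.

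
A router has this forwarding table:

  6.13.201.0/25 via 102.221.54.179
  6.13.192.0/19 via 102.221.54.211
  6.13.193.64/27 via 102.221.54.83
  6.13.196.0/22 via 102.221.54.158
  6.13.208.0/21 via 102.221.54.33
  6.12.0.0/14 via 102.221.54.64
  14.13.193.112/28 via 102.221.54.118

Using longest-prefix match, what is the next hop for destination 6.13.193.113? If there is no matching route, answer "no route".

Routes whose prefix contains 6.13.193.113:
  6.12.0.0/14 (6.12.0.0 - 6.15.255.255) -> 102.221.54.64
  6.13.192.0/19 (6.13.192.0 - 6.13.223.255) -> 102.221.54.211
More-specific entries that do NOT match:
  14.13.193.112/28 (14.13.193.112 - 14.13.193.127) does not contain 6.13.193.113
  6.13.193.64/27 (6.13.193.64 - 6.13.193.95) does not contain 6.13.193.113
  6.13.201.0/25 (6.13.201.0 - 6.13.201.127) does not contain 6.13.193.113
  6.13.196.0/22 (6.13.196.0 - 6.13.199.255) does not contain 6.13.193.113
  6.13.208.0/21 (6.13.208.0 - 6.13.215.255) does not contain 6.13.193.113
Longest matching prefix is /19 -> next hop 102.221.54.211.

102.221.54.211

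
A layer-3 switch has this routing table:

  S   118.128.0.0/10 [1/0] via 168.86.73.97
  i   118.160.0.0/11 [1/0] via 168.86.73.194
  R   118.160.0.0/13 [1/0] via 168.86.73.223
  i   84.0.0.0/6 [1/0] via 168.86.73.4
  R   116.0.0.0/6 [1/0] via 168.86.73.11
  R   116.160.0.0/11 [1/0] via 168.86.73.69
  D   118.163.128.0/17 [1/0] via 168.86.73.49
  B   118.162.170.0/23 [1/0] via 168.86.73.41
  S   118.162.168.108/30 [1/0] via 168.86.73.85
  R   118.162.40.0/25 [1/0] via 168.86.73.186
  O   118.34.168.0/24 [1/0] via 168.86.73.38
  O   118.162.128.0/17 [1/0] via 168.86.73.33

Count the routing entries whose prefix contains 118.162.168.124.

Prefixes containing 118.162.168.124:
  116.0.0.0/6 (116.0.0.0 - 119.255.255.255)
  118.128.0.0/10 (118.128.0.0 - 118.191.255.255)
  118.160.0.0/11 (118.160.0.0 - 118.191.255.255)
  118.160.0.0/13 (118.160.0.0 - 118.167.255.255)
  118.162.128.0/17 (118.162.128.0 - 118.162.255.255)
Total matching entries: 5.

5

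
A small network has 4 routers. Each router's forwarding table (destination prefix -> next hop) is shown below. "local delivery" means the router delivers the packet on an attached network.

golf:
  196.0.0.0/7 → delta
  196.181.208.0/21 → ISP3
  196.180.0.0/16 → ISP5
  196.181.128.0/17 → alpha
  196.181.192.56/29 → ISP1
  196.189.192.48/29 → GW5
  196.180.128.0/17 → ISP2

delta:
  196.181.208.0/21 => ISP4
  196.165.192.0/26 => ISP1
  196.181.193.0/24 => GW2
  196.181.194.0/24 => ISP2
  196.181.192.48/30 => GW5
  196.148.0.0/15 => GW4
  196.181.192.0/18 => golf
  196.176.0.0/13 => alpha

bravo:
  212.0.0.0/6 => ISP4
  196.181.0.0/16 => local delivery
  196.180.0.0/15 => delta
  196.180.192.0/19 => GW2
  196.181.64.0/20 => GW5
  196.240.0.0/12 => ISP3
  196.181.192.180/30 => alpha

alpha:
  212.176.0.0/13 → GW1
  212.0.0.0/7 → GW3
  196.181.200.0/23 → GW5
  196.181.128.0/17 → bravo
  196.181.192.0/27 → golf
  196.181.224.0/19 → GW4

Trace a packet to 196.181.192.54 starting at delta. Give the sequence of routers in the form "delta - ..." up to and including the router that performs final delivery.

delta - golf - alpha - bravo

At delta: longest match for 196.181.192.54 is 196.181.192.0/18 -> golf
At golf: longest match for 196.181.192.54 is 196.181.128.0/17 -> alpha
At alpha: longest match for 196.181.192.54 is 196.181.128.0/17 -> bravo
At bravo: longest match for 196.181.192.54 is 196.181.0.0/16 -> local delivery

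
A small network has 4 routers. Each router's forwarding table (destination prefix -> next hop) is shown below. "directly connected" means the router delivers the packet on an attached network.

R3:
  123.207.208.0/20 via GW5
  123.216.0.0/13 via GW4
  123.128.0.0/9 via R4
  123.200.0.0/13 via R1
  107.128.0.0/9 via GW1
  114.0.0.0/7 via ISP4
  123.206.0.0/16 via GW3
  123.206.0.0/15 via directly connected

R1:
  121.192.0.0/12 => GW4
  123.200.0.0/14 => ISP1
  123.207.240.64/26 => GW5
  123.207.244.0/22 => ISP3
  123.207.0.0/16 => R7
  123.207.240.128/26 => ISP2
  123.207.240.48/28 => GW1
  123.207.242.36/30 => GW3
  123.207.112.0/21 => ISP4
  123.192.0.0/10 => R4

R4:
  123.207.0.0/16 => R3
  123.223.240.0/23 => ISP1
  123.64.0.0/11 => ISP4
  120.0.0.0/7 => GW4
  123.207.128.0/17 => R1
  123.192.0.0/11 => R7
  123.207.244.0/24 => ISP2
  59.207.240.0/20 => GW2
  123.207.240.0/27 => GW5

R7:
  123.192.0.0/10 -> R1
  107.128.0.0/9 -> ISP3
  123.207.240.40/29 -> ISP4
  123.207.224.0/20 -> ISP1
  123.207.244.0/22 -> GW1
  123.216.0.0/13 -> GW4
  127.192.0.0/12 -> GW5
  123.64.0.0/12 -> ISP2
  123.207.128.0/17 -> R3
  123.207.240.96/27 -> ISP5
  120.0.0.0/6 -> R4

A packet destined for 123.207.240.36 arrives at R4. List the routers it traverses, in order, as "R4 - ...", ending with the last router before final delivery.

At R4: longest match for 123.207.240.36 is 123.207.128.0/17 -> R1
At R1: longest match for 123.207.240.36 is 123.207.0.0/16 -> R7
At R7: longest match for 123.207.240.36 is 123.207.128.0/17 -> R3
At R3: longest match for 123.207.240.36 is 123.206.0.0/15 -> directly connected

R4 - R1 - R7 - R3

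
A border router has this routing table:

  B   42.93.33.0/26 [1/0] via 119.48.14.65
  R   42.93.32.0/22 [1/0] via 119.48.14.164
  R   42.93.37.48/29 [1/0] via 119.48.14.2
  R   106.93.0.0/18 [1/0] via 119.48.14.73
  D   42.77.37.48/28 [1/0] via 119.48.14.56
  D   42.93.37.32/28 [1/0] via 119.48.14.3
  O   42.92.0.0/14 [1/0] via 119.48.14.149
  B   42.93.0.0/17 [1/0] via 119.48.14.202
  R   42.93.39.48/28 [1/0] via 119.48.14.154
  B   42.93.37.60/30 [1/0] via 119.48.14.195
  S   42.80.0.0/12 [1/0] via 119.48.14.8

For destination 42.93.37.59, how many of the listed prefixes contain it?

3

Prefixes containing 42.93.37.59:
  42.80.0.0/12 (42.80.0.0 - 42.95.255.255)
  42.92.0.0/14 (42.92.0.0 - 42.95.255.255)
  42.93.0.0/17 (42.93.0.0 - 42.93.127.255)
Total matching entries: 3.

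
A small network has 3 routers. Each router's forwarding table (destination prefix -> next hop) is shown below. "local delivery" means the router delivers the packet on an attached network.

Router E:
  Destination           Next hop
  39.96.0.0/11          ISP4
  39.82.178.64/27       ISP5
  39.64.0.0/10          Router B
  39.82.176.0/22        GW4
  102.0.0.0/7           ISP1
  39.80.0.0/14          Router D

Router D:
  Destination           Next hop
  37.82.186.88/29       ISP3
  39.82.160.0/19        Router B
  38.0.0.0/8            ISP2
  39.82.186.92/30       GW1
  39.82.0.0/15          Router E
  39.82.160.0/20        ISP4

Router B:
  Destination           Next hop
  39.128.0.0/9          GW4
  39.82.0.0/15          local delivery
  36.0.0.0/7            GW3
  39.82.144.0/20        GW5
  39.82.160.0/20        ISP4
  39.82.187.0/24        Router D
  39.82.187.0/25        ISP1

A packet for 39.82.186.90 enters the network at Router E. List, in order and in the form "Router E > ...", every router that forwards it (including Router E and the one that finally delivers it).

Router E > Router D > Router B

At Router E: longest match for 39.82.186.90 is 39.80.0.0/14 -> Router D
At Router D: longest match for 39.82.186.90 is 39.82.160.0/19 -> Router B
At Router B: longest match for 39.82.186.90 is 39.82.0.0/15 -> local delivery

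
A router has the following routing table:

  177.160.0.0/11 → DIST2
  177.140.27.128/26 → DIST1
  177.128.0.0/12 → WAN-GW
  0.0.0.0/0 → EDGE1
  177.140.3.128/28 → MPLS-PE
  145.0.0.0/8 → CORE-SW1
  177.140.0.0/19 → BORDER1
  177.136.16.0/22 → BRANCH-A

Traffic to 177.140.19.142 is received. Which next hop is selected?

Routes whose prefix contains 177.140.19.142:
  0.0.0.0/0 (default, matches everything) -> EDGE1
  177.128.0.0/12 (177.128.0.0 - 177.143.255.255) -> WAN-GW
  177.140.0.0/19 (177.140.0.0 - 177.140.31.255) -> BORDER1
More-specific entries that do NOT match:
  177.140.3.128/28 (177.140.3.128 - 177.140.3.143) does not contain 177.140.19.142
  177.140.27.128/26 (177.140.27.128 - 177.140.27.191) does not contain 177.140.19.142
  177.136.16.0/22 (177.136.16.0 - 177.136.19.255) does not contain 177.140.19.142
Longest matching prefix is /19 -> next hop BORDER1.

BORDER1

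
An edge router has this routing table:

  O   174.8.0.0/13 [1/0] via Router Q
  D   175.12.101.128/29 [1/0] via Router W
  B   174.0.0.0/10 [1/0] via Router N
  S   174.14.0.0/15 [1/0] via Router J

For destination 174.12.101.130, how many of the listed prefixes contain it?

Prefixes containing 174.12.101.130:
  174.0.0.0/10 (174.0.0.0 - 174.63.255.255)
  174.8.0.0/13 (174.8.0.0 - 174.15.255.255)
Total matching entries: 2.

2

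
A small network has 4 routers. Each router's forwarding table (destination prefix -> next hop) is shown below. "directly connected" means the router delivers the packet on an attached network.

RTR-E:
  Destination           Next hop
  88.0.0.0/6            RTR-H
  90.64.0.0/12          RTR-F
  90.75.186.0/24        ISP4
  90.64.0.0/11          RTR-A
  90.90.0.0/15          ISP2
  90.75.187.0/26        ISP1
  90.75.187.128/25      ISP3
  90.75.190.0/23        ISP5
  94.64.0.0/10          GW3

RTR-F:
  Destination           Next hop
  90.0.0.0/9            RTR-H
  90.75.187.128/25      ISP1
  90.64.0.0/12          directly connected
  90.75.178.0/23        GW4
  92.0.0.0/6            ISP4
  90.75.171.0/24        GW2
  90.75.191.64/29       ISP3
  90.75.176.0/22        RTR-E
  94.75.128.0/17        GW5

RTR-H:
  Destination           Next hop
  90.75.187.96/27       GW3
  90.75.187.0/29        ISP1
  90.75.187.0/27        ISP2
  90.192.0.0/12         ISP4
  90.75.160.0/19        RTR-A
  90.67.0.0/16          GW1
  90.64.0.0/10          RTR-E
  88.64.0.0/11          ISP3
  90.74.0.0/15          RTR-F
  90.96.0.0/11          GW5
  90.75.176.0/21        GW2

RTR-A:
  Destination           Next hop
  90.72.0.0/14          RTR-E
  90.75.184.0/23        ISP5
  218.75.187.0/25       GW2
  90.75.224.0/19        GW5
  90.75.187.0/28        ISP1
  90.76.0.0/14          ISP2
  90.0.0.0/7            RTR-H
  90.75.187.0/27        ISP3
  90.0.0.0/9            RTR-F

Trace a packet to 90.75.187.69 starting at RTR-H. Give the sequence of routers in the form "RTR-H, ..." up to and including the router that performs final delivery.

At RTR-H: longest match for 90.75.187.69 is 90.75.160.0/19 -> RTR-A
At RTR-A: longest match for 90.75.187.69 is 90.72.0.0/14 -> RTR-E
At RTR-E: longest match for 90.75.187.69 is 90.64.0.0/12 -> RTR-F
At RTR-F: longest match for 90.75.187.69 is 90.64.0.0/12 -> directly connected

RTR-H, RTR-A, RTR-E, RTR-F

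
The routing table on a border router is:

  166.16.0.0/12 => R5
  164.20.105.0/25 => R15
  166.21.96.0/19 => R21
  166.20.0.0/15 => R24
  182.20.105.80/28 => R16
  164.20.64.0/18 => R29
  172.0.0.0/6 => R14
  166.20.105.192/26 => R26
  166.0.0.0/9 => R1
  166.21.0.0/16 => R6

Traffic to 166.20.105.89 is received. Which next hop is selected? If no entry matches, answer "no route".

Routes whose prefix contains 166.20.105.89:
  166.0.0.0/9 (166.0.0.0 - 166.127.255.255) -> R1
  166.16.0.0/12 (166.16.0.0 - 166.31.255.255) -> R5
  166.20.0.0/15 (166.20.0.0 - 166.21.255.255) -> R24
More-specific entries that do NOT match:
  182.20.105.80/28 (182.20.105.80 - 182.20.105.95) does not contain 166.20.105.89
  166.20.105.192/26 (166.20.105.192 - 166.20.105.255) does not contain 166.20.105.89
  164.20.105.0/25 (164.20.105.0 - 164.20.105.127) does not contain 166.20.105.89
  166.21.96.0/19 (166.21.96.0 - 166.21.127.255) does not contain 166.20.105.89
  164.20.64.0/18 (164.20.64.0 - 164.20.127.255) does not contain 166.20.105.89
  166.21.0.0/16 (166.21.0.0 - 166.21.255.255) does not contain 166.20.105.89
Longest matching prefix is /15 -> next hop R24.

R24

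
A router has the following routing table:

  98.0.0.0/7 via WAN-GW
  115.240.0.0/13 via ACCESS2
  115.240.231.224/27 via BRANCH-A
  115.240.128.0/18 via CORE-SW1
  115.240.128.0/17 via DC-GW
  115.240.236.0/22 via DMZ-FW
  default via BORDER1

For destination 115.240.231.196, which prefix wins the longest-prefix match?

Entries matching 115.240.231.196:
  0.0.0.0/0 (default, matches everything)
  115.240.0.0/13 (115.240.0.0 - 115.247.255.255)
  115.240.128.0/17 (115.240.128.0 - 115.240.255.255)
Most specific is 115.240.128.0/17.

115.240.128.0/17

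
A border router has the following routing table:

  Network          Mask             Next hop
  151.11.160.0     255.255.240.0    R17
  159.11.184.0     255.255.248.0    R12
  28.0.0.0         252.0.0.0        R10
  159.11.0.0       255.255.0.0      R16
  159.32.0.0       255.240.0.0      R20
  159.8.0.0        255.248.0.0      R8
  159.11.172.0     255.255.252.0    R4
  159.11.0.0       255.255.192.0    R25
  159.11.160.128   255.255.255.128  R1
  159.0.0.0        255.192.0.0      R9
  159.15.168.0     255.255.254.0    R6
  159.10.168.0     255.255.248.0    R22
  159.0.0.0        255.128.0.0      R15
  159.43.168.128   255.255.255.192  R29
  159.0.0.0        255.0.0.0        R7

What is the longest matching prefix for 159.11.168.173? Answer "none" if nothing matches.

Entries matching 159.11.168.173:
  159.0.0.0/8 (159.0.0.0 - 159.255.255.255)
  159.0.0.0/9 (159.0.0.0 - 159.127.255.255)
  159.0.0.0/10 (159.0.0.0 - 159.63.255.255)
  159.8.0.0/13 (159.8.0.0 - 159.15.255.255)
  159.11.0.0/16 (159.11.0.0 - 159.11.255.255)
Most specific is 159.11.0.0/16.

159.11.0.0/16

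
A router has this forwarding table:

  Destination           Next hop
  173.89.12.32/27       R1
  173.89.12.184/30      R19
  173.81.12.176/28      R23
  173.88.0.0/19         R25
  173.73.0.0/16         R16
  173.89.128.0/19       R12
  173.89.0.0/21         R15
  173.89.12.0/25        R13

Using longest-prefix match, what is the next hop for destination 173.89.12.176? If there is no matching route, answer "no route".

No entry's prefix contains 173.89.12.176; there is no default route.

no route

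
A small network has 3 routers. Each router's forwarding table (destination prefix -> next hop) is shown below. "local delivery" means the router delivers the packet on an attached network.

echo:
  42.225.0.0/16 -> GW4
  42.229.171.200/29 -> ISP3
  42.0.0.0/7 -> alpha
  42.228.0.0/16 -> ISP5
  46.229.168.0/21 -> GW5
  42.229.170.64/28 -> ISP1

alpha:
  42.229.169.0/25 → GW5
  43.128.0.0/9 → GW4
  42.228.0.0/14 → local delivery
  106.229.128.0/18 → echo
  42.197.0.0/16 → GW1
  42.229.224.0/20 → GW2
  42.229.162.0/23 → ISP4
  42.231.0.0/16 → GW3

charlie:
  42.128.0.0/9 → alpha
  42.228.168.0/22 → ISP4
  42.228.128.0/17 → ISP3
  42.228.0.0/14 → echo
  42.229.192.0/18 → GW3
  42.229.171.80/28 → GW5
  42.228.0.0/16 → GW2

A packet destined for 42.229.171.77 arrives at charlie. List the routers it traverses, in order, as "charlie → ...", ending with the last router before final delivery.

At charlie: longest match for 42.229.171.77 is 42.228.0.0/14 -> echo
At echo: longest match for 42.229.171.77 is 42.0.0.0/7 -> alpha
At alpha: longest match for 42.229.171.77 is 42.228.0.0/14 -> local delivery

charlie → echo → alpha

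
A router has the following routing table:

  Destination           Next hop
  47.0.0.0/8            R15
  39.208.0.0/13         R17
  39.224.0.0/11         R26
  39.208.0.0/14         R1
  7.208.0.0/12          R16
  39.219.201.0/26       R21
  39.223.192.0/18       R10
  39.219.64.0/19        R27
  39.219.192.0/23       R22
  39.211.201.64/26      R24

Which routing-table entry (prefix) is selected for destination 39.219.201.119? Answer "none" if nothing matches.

39.219.201.119 is outside every listed prefix and there is no default route.

none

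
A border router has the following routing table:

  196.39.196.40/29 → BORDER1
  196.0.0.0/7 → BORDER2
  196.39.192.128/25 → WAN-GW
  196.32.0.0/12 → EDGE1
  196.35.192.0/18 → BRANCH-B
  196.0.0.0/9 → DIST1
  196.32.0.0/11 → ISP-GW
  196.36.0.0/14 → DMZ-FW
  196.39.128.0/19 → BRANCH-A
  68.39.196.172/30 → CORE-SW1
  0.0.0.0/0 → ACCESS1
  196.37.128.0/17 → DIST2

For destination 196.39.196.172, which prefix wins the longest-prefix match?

Entries matching 196.39.196.172:
  0.0.0.0/0 (default, matches everything)
  196.0.0.0/7 (196.0.0.0 - 197.255.255.255)
  196.0.0.0/9 (196.0.0.0 - 196.127.255.255)
  196.32.0.0/11 (196.32.0.0 - 196.63.255.255)
  196.32.0.0/12 (196.32.0.0 - 196.47.255.255)
  196.36.0.0/14 (196.36.0.0 - 196.39.255.255)
Most specific is 196.36.0.0/14.

196.36.0.0/14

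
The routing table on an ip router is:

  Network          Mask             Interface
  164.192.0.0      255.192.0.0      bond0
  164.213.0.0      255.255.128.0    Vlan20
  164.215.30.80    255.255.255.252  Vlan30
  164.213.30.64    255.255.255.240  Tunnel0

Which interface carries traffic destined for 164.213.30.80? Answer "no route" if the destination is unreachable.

Routes whose prefix contains 164.213.30.80:
  164.192.0.0/10 (164.192.0.0 - 164.255.255.255) -> bond0
  164.213.0.0/17 (164.213.0.0 - 164.213.127.255) -> Vlan20
More-specific entries that do NOT match:
  164.215.30.80/30 (164.215.30.80 - 164.215.30.83) does not contain 164.213.30.80
  164.213.30.64/28 (164.213.30.64 - 164.213.30.79) does not contain 164.213.30.80
Longest matching prefix is /17 -> interface Vlan20.

Vlan20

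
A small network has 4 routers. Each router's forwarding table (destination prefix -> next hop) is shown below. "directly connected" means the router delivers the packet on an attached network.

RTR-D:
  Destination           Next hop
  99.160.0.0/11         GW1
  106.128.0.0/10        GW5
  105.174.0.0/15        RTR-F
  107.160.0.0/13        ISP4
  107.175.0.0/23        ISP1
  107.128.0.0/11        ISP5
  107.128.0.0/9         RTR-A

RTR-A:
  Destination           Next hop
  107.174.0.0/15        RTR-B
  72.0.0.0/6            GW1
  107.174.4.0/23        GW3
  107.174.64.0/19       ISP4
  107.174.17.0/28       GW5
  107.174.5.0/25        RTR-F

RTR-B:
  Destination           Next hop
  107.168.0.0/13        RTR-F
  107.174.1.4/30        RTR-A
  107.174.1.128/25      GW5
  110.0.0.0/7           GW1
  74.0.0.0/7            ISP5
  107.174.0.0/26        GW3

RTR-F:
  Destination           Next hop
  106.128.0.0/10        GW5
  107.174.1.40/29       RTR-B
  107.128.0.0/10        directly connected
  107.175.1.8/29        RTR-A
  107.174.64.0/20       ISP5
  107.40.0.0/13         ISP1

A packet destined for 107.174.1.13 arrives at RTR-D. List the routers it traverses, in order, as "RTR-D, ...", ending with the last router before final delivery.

RTR-D, RTR-A, RTR-B, RTR-F

At RTR-D: longest match for 107.174.1.13 is 107.128.0.0/9 -> RTR-A
At RTR-A: longest match for 107.174.1.13 is 107.174.0.0/15 -> RTR-B
At RTR-B: longest match for 107.174.1.13 is 107.168.0.0/13 -> RTR-F
At RTR-F: longest match for 107.174.1.13 is 107.128.0.0/10 -> directly connected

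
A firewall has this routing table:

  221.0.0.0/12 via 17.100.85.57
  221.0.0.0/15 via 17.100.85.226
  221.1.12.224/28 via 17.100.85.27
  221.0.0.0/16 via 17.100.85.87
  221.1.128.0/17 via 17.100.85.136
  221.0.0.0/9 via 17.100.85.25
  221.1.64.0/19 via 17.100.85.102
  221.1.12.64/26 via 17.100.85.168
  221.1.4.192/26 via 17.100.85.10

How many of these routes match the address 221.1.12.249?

3

Prefixes containing 221.1.12.249:
  221.0.0.0/9 (221.0.0.0 - 221.127.255.255)
  221.0.0.0/12 (221.0.0.0 - 221.15.255.255)
  221.0.0.0/15 (221.0.0.0 - 221.1.255.255)
Total matching entries: 3.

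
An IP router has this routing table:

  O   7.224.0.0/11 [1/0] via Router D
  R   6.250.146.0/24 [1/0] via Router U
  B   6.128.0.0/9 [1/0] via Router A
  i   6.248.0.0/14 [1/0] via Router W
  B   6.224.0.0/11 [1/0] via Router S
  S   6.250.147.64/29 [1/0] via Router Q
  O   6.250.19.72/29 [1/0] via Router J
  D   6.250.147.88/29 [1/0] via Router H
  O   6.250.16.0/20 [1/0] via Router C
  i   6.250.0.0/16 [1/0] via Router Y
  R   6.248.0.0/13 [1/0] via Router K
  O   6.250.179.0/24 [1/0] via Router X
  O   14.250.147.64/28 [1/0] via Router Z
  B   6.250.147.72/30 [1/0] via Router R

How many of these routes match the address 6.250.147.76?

Prefixes containing 6.250.147.76:
  6.128.0.0/9 (6.128.0.0 - 6.255.255.255)
  6.224.0.0/11 (6.224.0.0 - 6.255.255.255)
  6.248.0.0/13 (6.248.0.0 - 6.255.255.255)
  6.248.0.0/14 (6.248.0.0 - 6.251.255.255)
  6.250.0.0/16 (6.250.0.0 - 6.250.255.255)
Total matching entries: 5.

5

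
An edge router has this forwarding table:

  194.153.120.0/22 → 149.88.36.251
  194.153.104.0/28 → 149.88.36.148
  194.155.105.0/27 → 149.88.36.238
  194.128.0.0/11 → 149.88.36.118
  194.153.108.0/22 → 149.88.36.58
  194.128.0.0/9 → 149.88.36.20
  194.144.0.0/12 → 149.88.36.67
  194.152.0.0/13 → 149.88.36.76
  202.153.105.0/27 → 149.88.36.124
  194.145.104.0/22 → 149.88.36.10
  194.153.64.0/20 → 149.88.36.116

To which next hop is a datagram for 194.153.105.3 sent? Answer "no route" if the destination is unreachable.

149.88.36.76

Routes whose prefix contains 194.153.105.3:
  194.128.0.0/9 (194.128.0.0 - 194.255.255.255) -> 149.88.36.20
  194.128.0.0/11 (194.128.0.0 - 194.159.255.255) -> 149.88.36.118
  194.144.0.0/12 (194.144.0.0 - 194.159.255.255) -> 149.88.36.67
  194.152.0.0/13 (194.152.0.0 - 194.159.255.255) -> 149.88.36.76
More-specific entries that do NOT match:
  194.153.104.0/28 (194.153.104.0 - 194.153.104.15) does not contain 194.153.105.3
  194.155.105.0/27 (194.155.105.0 - 194.155.105.31) does not contain 194.153.105.3
  202.153.105.0/27 (202.153.105.0 - 202.153.105.31) does not contain 194.153.105.3
  194.153.120.0/22 (194.153.120.0 - 194.153.123.255) does not contain 194.153.105.3
  194.153.108.0/22 (194.153.108.0 - 194.153.111.255) does not contain 194.153.105.3
  194.145.104.0/22 (194.145.104.0 - 194.145.107.255) does not contain 194.153.105.3
  194.153.64.0/20 (194.153.64.0 - 194.153.79.255) does not contain 194.153.105.3
Longest matching prefix is /13 -> next hop 149.88.36.76.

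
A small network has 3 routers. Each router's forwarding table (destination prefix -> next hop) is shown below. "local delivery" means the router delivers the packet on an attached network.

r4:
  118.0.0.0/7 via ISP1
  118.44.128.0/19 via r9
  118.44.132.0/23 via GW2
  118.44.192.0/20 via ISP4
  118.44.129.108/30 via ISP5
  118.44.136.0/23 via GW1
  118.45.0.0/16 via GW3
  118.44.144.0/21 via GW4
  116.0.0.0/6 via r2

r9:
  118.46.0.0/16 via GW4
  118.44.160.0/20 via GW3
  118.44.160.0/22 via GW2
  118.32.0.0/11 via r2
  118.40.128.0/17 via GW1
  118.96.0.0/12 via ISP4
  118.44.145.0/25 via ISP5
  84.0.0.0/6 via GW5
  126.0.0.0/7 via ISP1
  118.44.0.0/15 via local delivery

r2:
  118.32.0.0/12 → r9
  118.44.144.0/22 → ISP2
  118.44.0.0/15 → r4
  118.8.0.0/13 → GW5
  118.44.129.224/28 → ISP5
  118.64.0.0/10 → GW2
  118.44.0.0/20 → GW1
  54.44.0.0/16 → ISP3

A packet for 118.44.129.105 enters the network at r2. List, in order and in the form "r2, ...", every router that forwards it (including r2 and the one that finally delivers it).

At r2: longest match for 118.44.129.105 is 118.44.0.0/15 -> r4
At r4: longest match for 118.44.129.105 is 118.44.128.0/19 -> r9
At r9: longest match for 118.44.129.105 is 118.44.0.0/15 -> local delivery

r2, r4, r9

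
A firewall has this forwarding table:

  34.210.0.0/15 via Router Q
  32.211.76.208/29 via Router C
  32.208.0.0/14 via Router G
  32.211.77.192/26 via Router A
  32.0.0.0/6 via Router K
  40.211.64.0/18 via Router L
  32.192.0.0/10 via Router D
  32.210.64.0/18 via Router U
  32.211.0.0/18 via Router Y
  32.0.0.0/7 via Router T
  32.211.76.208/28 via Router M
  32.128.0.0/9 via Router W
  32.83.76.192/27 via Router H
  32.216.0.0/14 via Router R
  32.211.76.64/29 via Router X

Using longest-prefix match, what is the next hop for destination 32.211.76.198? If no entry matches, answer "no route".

Router G

Routes whose prefix contains 32.211.76.198:
  32.0.0.0/6 (32.0.0.0 - 35.255.255.255) -> Router K
  32.0.0.0/7 (32.0.0.0 - 33.255.255.255) -> Router T
  32.128.0.0/9 (32.128.0.0 - 32.255.255.255) -> Router W
  32.192.0.0/10 (32.192.0.0 - 32.255.255.255) -> Router D
  32.208.0.0/14 (32.208.0.0 - 32.211.255.255) -> Router G
More-specific entries that do NOT match:
  32.211.76.208/29 (32.211.76.208 - 32.211.76.215) does not contain 32.211.76.198
  32.211.76.64/29 (32.211.76.64 - 32.211.76.71) does not contain 32.211.76.198
  32.211.76.208/28 (32.211.76.208 - 32.211.76.223) does not contain 32.211.76.198
  32.83.76.192/27 (32.83.76.192 - 32.83.76.223) does not contain 32.211.76.198
  32.211.77.192/26 (32.211.77.192 - 32.211.77.255) does not contain 32.211.76.198
  40.211.64.0/18 (40.211.64.0 - 40.211.127.255) does not contain 32.211.76.198
  32.210.64.0/18 (32.210.64.0 - 32.210.127.255) does not contain 32.211.76.198
  32.211.0.0/18 (32.211.0.0 - 32.211.63.255) does not contain 32.211.76.198
  34.210.0.0/15 (34.210.0.0 - 34.211.255.255) does not contain 32.211.76.198
Longest matching prefix is /14 -> next hop Router G.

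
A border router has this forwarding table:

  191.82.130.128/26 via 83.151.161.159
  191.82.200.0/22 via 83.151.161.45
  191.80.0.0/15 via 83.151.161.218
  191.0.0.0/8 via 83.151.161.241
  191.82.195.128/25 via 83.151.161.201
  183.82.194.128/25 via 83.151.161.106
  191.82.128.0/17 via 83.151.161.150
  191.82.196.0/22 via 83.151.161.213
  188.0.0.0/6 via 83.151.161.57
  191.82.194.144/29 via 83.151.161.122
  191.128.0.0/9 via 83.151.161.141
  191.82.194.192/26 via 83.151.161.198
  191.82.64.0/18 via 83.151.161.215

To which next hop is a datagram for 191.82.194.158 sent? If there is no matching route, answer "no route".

Routes whose prefix contains 191.82.194.158:
  188.0.0.0/6 (188.0.0.0 - 191.255.255.255) -> 83.151.161.57
  191.0.0.0/8 (191.0.0.0 - 191.255.255.255) -> 83.151.161.241
  191.82.128.0/17 (191.82.128.0 - 191.82.255.255) -> 83.151.161.150
More-specific entries that do NOT match:
  191.82.194.144/29 (191.82.194.144 - 191.82.194.151) does not contain 191.82.194.158
  191.82.130.128/26 (191.82.130.128 - 191.82.130.191) does not contain 191.82.194.158
  191.82.194.192/26 (191.82.194.192 - 191.82.194.255) does not contain 191.82.194.158
  191.82.195.128/25 (191.82.195.128 - 191.82.195.255) does not contain 191.82.194.158
  183.82.194.128/25 (183.82.194.128 - 183.82.194.255) does not contain 191.82.194.158
  191.82.200.0/22 (191.82.200.0 - 191.82.203.255) does not contain 191.82.194.158
  191.82.196.0/22 (191.82.196.0 - 191.82.199.255) does not contain 191.82.194.158
  191.82.64.0/18 (191.82.64.0 - 191.82.127.255) does not contain 191.82.194.158
Longest matching prefix is /17 -> next hop 83.151.161.150.

83.151.161.150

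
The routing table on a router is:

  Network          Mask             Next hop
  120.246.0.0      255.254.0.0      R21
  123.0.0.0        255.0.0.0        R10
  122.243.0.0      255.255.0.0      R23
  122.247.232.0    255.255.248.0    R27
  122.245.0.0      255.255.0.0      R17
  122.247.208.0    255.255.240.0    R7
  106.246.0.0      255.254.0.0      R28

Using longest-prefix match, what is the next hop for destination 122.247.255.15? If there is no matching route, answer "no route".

no route

No entry's prefix contains 122.247.255.15; there is no default route.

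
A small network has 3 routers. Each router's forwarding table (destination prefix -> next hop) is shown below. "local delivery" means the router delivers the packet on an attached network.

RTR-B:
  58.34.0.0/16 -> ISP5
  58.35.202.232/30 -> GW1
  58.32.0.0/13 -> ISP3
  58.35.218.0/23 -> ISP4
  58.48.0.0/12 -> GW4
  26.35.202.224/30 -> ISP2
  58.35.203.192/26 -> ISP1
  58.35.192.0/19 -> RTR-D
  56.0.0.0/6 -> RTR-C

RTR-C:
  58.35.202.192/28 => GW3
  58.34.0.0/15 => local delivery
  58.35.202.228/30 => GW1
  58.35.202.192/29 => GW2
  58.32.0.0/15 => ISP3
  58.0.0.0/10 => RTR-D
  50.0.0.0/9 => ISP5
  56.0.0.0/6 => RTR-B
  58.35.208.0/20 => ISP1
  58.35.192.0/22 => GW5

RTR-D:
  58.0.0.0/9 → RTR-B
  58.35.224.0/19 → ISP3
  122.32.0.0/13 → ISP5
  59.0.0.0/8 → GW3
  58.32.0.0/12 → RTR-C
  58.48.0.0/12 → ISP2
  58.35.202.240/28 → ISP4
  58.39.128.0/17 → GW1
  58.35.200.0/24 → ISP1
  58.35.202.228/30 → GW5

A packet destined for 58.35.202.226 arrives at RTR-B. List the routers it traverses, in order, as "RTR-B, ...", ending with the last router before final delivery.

At RTR-B: longest match for 58.35.202.226 is 58.35.192.0/19 -> RTR-D
At RTR-D: longest match for 58.35.202.226 is 58.32.0.0/12 -> RTR-C
At RTR-C: longest match for 58.35.202.226 is 58.34.0.0/15 -> local delivery

RTR-B, RTR-D, RTR-C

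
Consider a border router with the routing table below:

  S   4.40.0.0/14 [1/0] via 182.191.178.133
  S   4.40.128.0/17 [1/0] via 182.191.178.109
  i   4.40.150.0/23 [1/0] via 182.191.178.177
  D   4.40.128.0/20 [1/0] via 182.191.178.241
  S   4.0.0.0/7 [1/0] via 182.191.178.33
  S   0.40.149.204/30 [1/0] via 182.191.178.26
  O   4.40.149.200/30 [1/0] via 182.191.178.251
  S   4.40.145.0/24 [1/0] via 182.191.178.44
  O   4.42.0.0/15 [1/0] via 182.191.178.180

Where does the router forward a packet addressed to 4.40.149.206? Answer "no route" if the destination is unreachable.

Routes whose prefix contains 4.40.149.206:
  4.0.0.0/7 (4.0.0.0 - 5.255.255.255) -> 182.191.178.33
  4.40.0.0/14 (4.40.0.0 - 4.43.255.255) -> 182.191.178.133
  4.40.128.0/17 (4.40.128.0 - 4.40.255.255) -> 182.191.178.109
More-specific entries that do NOT match:
  0.40.149.204/30 (0.40.149.204 - 0.40.149.207) does not contain 4.40.149.206
  4.40.149.200/30 (4.40.149.200 - 4.40.149.203) does not contain 4.40.149.206
  4.40.145.0/24 (4.40.145.0 - 4.40.145.255) does not contain 4.40.149.206
  4.40.150.0/23 (4.40.150.0 - 4.40.151.255) does not contain 4.40.149.206
  4.40.128.0/20 (4.40.128.0 - 4.40.143.255) does not contain 4.40.149.206
Longest matching prefix is /17 -> next hop 182.191.178.109.

182.191.178.109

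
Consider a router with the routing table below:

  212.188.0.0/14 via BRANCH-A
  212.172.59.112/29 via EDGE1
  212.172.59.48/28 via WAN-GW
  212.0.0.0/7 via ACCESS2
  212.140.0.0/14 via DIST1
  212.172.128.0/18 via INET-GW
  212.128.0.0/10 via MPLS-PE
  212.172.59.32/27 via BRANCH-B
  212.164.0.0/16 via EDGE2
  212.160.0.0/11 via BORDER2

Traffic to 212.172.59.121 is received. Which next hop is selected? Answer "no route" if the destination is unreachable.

Routes whose prefix contains 212.172.59.121:
  212.0.0.0/7 (212.0.0.0 - 213.255.255.255) -> ACCESS2
  212.128.0.0/10 (212.128.0.0 - 212.191.255.255) -> MPLS-PE
  212.160.0.0/11 (212.160.0.0 - 212.191.255.255) -> BORDER2
More-specific entries that do NOT match:
  212.172.59.112/29 (212.172.59.112 - 212.172.59.119) does not contain 212.172.59.121
  212.172.59.48/28 (212.172.59.48 - 212.172.59.63) does not contain 212.172.59.121
  212.172.59.32/27 (212.172.59.32 - 212.172.59.63) does not contain 212.172.59.121
  212.172.128.0/18 (212.172.128.0 - 212.172.191.255) does not contain 212.172.59.121
  212.164.0.0/16 (212.164.0.0 - 212.164.255.255) does not contain 212.172.59.121
  212.188.0.0/14 (212.188.0.0 - 212.191.255.255) does not contain 212.172.59.121
  212.140.0.0/14 (212.140.0.0 - 212.143.255.255) does not contain 212.172.59.121
Longest matching prefix is /11 -> next hop BORDER2.

BORDER2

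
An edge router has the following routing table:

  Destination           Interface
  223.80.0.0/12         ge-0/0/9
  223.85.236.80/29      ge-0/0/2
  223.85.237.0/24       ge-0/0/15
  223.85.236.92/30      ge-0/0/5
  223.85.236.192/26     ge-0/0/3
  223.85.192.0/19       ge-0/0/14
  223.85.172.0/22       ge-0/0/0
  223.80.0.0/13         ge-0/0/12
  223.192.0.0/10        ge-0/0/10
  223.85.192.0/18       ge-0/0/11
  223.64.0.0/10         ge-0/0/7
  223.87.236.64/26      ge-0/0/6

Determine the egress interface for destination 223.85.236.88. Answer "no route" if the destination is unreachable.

Routes whose prefix contains 223.85.236.88:
  223.64.0.0/10 (223.64.0.0 - 223.127.255.255) -> ge-0/0/7
  223.80.0.0/12 (223.80.0.0 - 223.95.255.255) -> ge-0/0/9
  223.80.0.0/13 (223.80.0.0 - 223.87.255.255) -> ge-0/0/12
  223.85.192.0/18 (223.85.192.0 - 223.85.255.255) -> ge-0/0/11
More-specific entries that do NOT match:
  223.85.236.92/30 (223.85.236.92 - 223.85.236.95) does not contain 223.85.236.88
  223.85.236.80/29 (223.85.236.80 - 223.85.236.87) does not contain 223.85.236.88
  223.85.236.192/26 (223.85.236.192 - 223.85.236.255) does not contain 223.85.236.88
  223.87.236.64/26 (223.87.236.64 - 223.87.236.127) does not contain 223.85.236.88
  223.85.237.0/24 (223.85.237.0 - 223.85.237.255) does not contain 223.85.236.88
  223.85.172.0/22 (223.85.172.0 - 223.85.175.255) does not contain 223.85.236.88
  223.85.192.0/19 (223.85.192.0 - 223.85.223.255) does not contain 223.85.236.88
Longest matching prefix is /18 -> interface ge-0/0/11.

ge-0/0/11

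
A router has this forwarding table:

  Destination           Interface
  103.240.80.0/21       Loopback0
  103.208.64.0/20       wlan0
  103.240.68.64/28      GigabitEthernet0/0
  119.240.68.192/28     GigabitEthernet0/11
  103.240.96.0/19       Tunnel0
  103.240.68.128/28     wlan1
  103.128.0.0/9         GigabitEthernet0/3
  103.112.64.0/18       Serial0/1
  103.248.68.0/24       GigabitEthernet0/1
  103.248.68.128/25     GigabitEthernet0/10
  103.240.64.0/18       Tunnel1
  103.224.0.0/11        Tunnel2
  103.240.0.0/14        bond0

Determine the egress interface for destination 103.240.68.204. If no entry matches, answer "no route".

Routes whose prefix contains 103.240.68.204:
  103.128.0.0/9 (103.128.0.0 - 103.255.255.255) -> GigabitEthernet0/3
  103.224.0.0/11 (103.224.0.0 - 103.255.255.255) -> Tunnel2
  103.240.0.0/14 (103.240.0.0 - 103.243.255.255) -> bond0
  103.240.64.0/18 (103.240.64.0 - 103.240.127.255) -> Tunnel1
More-specific entries that do NOT match:
  103.240.68.64/28 (103.240.68.64 - 103.240.68.79) does not contain 103.240.68.204
  119.240.68.192/28 (119.240.68.192 - 119.240.68.207) does not contain 103.240.68.204
  103.240.68.128/28 (103.240.68.128 - 103.240.68.143) does not contain 103.240.68.204
  103.248.68.128/25 (103.248.68.128 - 103.248.68.255) does not contain 103.240.68.204
  103.248.68.0/24 (103.248.68.0 - 103.248.68.255) does not contain 103.240.68.204
  103.240.80.0/21 (103.240.80.0 - 103.240.87.255) does not contain 103.240.68.204
  103.208.64.0/20 (103.208.64.0 - 103.208.79.255) does not contain 103.240.68.204
  103.240.96.0/19 (103.240.96.0 - 103.240.127.255) does not contain 103.240.68.204
Longest matching prefix is /18 -> interface Tunnel1.

Tunnel1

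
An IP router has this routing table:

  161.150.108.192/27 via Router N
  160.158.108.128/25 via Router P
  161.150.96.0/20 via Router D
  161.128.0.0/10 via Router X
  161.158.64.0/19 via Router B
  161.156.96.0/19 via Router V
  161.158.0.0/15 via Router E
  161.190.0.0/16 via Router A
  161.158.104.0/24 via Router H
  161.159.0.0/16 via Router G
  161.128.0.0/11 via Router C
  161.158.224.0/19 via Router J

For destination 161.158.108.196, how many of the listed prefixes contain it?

3

Prefixes containing 161.158.108.196:
  161.128.0.0/10 (161.128.0.0 - 161.191.255.255)
  161.128.0.0/11 (161.128.0.0 - 161.159.255.255)
  161.158.0.0/15 (161.158.0.0 - 161.159.255.255)
Total matching entries: 3.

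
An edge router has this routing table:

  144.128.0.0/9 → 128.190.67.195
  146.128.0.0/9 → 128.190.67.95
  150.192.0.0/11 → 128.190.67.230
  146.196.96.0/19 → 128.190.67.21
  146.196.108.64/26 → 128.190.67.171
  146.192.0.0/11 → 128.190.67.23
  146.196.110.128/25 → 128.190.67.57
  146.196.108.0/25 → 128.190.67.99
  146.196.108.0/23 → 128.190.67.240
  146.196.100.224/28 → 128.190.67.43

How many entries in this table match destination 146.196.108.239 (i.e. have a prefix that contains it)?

4

Prefixes containing 146.196.108.239:
  146.128.0.0/9 (146.128.0.0 - 146.255.255.255)
  146.192.0.0/11 (146.192.0.0 - 146.223.255.255)
  146.196.96.0/19 (146.196.96.0 - 146.196.127.255)
  146.196.108.0/23 (146.196.108.0 - 146.196.109.255)
Total matching entries: 4.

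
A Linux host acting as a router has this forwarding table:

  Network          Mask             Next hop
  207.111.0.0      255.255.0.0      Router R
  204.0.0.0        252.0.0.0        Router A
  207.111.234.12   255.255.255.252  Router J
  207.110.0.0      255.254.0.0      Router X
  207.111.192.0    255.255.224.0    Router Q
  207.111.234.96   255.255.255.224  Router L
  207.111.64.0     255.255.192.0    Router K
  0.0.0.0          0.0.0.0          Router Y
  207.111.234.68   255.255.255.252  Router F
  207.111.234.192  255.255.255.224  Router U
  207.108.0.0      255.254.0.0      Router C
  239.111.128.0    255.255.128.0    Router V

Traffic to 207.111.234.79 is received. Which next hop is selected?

Routes whose prefix contains 207.111.234.79:
  0.0.0.0/0 (default, matches everything) -> Router Y
  204.0.0.0/6 (204.0.0.0 - 207.255.255.255) -> Router A
  207.110.0.0/15 (207.110.0.0 - 207.111.255.255) -> Router X
  207.111.0.0/16 (207.111.0.0 - 207.111.255.255) -> Router R
More-specific entries that do NOT match:
  207.111.234.12/30 (207.111.234.12 - 207.111.234.15) does not contain 207.111.234.79
  207.111.234.68/30 (207.111.234.68 - 207.111.234.71) does not contain 207.111.234.79
  207.111.234.96/27 (207.111.234.96 - 207.111.234.127) does not contain 207.111.234.79
  207.111.234.192/27 (207.111.234.192 - 207.111.234.223) does not contain 207.111.234.79
  207.111.192.0/19 (207.111.192.0 - 207.111.223.255) does not contain 207.111.234.79
  207.111.64.0/18 (207.111.64.0 - 207.111.127.255) does not contain 207.111.234.79
  239.111.128.0/17 (239.111.128.0 - 239.111.255.255) does not contain 207.111.234.79
Longest matching prefix is /16 -> next hop Router R.

Router R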